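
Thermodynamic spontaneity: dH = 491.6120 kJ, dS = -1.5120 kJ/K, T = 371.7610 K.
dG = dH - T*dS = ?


T*dS = 371.7610 * -1.5120 = -562.1026 kJ
dG = 491.6120 + 562.1026 = 1053.7146 kJ (non-spontaneous)

dG = 1053.7146 kJ, non-spontaneous


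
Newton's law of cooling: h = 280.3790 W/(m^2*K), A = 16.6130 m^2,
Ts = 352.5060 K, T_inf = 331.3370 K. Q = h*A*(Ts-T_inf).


dT = 21.1690 K
Q = 280.3790 * 16.6130 * 21.1690 = 98603.8541 W

98603.8541 W


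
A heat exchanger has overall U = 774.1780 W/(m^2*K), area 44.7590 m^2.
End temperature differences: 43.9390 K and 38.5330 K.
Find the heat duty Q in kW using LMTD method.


LMTD = 41.1769 K
Q = 774.1780 * 44.7590 * 41.1769 = 1426837.6275 W = 1426.8376 kW

1426.8376 kW


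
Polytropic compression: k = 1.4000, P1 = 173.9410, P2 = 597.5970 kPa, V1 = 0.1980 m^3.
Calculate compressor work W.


(k-1)/k = 0.2857
(P2/P1)^exp = 1.4228
W = 3.5000 * 173.9410 * 0.1980 * (1.4228 - 1) = 50.9651 kJ

50.9651 kJ


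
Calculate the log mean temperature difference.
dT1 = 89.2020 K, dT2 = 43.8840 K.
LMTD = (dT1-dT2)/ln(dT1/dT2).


dT1/dT2 = 2.0327
ln(dT1/dT2) = 0.7094
LMTD = 45.3180 / 0.7094 = 63.8863 K

63.8863 K


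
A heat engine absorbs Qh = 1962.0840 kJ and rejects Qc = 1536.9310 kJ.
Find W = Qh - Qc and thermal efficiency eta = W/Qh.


W = 1962.0840 - 1536.9310 = 425.1530 kJ
eta = 425.1530 / 1962.0840 = 0.2167 = 21.6684%

W = 425.1530 kJ, eta = 21.6684%


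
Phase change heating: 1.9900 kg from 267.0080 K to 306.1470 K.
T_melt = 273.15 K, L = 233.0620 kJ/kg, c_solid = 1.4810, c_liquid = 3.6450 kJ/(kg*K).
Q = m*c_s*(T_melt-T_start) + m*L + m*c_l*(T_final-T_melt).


Q1 (sensible, solid) = 1.9900 * 1.4810 * 6.1420 = 18.1016 kJ
Q2 (latent) = 1.9900 * 233.0620 = 463.7934 kJ
Q3 (sensible, liquid) = 1.9900 * 3.6450 * 32.9970 = 239.3454 kJ
Q_total = 721.2404 kJ

721.2404 kJ


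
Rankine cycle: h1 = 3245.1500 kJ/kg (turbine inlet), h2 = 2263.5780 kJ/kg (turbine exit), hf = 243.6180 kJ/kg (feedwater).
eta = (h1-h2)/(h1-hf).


W = 981.5720 kJ/kg
Q_in = 3001.5320 kJ/kg
eta = 0.3270 = 32.7024%

eta = 32.7024%


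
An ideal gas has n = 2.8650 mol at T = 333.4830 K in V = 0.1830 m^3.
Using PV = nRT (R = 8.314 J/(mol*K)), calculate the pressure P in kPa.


P = nRT/V = 2.8650 * 8.314 * 333.4830 / 0.1830
= 7943.4350 / 0.1830 = 43406.7486 Pa = 43.4067 kPa

43.4067 kPa


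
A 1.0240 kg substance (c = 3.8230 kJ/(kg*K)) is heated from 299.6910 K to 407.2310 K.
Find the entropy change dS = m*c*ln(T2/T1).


T2/T1 = 1.3588
ln(T2/T1) = 0.3066
dS = 1.0240 * 3.8230 * 0.3066 = 1.2004 kJ/K

1.2004 kJ/K


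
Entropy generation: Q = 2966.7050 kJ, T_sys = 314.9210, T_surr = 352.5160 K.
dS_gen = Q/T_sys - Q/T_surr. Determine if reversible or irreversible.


dS_sys = 2966.7050/314.9210 = 9.4205 kJ/K
dS_surr = -2966.7050/352.5160 = -8.4158 kJ/K
dS_gen = 9.4205 - 8.4158 = 1.0047 kJ/K (irreversible)

dS_gen = 1.0047 kJ/K, irreversible


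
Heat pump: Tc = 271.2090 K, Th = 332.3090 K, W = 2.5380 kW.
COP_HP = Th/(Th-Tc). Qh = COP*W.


COP = 332.3090 / 61.1000 = 5.4388
Qh = 5.4388 * 2.5380 = 13.8036 kW

COP = 5.4388, Qh = 13.8036 kW


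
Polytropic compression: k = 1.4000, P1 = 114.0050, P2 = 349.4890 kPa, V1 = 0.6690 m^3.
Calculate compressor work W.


(k-1)/k = 0.2857
(P2/P1)^exp = 1.3772
W = 3.5000 * 114.0050 * 0.6690 * (1.3772 - 1) = 100.6956 kJ

100.6956 kJ


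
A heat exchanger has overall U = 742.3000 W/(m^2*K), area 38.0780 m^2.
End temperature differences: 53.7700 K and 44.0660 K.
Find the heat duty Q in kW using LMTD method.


LMTD = 48.7572 K
Q = 742.3000 * 38.0780 * 48.7572 = 1378135.7114 W = 1378.1357 kW

1378.1357 kW


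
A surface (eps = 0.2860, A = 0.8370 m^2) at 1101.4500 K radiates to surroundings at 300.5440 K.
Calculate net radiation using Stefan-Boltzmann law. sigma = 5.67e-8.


T^4 = 1.4718e+12
Tsurr^4 = 8.1589e+09
Q = 0.2860 * 5.67e-8 * 0.8370 * 1.4637e+12 = 19866.4172 W

19866.4172 W


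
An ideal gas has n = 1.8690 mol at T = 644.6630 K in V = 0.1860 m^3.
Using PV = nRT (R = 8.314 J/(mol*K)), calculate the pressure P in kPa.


P = nRT/V = 1.8690 * 8.314 * 644.6630 / 0.1860
= 10017.3320 / 0.1860 = 53856.6235 Pa = 53.8566 kPa

53.8566 kPa


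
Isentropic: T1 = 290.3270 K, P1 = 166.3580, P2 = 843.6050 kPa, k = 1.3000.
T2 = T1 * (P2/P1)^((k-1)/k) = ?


(k-1)/k = 0.2308
(P2/P1)^exp = 1.4545
T2 = 290.3270 * 1.4545 = 422.2812 K

422.2812 K


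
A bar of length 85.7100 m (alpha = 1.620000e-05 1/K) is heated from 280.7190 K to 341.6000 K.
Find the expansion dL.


dT = 60.8810 K
dL = 1.620000e-05 * 85.7100 * 60.8810 = 0.084533 m
L_final = 85.794533 m

dL = 0.084533 m


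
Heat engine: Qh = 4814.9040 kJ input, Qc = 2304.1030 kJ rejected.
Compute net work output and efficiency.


W = 4814.9040 - 2304.1030 = 2510.8010 kJ
eta = 2510.8010 / 4814.9040 = 0.5215 = 52.1464%

W = 2510.8010 kJ, eta = 52.1464%


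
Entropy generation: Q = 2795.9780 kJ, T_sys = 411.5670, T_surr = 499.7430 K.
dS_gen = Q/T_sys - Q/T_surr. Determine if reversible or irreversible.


dS_sys = 2795.9780/411.5670 = 6.7935 kJ/K
dS_surr = -2795.9780/499.7430 = -5.5948 kJ/K
dS_gen = 6.7935 - 5.5948 = 1.1987 kJ/K (irreversible)

dS_gen = 1.1987 kJ/K, irreversible


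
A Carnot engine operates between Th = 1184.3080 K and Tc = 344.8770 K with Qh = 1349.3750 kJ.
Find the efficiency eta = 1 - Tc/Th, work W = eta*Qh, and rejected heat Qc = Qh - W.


eta = 1 - 344.8770/1184.3080 = 0.7088
W = 0.7088 * 1349.3750 = 956.4296 kJ
Qc = 1349.3750 - 956.4296 = 392.9454 kJ

eta = 70.8795%, W = 956.4296 kJ, Qc = 392.9454 kJ


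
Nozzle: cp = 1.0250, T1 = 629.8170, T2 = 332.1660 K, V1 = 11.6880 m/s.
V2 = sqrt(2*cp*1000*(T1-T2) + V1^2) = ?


dT = 297.6510 K
2*cp*1000*dT = 610184.5500
V1^2 = 136.6093
V2 = sqrt(610321.1593) = 781.2305 m/s

781.2305 m/s


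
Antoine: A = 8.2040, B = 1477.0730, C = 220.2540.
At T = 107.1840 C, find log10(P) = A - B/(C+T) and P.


C+T = 327.4380
B/(C+T) = 4.5110
log10(P) = 8.2040 - 4.5110 = 3.6930
P = 10^3.6930 = 4931.7317 mmHg

4931.7317 mmHg


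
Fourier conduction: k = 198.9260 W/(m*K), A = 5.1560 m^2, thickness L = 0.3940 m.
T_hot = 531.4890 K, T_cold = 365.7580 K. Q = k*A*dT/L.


dT = 165.7310 K
Q = 198.9260 * 5.1560 * 165.7310 / 0.3940 = 431431.6358 W

431431.6358 W


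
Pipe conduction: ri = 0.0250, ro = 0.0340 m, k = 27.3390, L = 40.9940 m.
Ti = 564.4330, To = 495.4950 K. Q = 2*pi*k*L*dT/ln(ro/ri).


dT = 68.9380 K
ln(ro/ri) = 0.3075
Q = 2*pi*27.3390*40.9940*68.9380 / 0.3075 = 1578766.7069 W

1578766.7069 W


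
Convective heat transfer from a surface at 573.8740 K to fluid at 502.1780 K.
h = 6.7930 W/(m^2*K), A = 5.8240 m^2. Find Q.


dT = 71.6960 K
Q = 6.7930 * 5.8240 * 71.6960 = 2836.4681 W

2836.4681 W


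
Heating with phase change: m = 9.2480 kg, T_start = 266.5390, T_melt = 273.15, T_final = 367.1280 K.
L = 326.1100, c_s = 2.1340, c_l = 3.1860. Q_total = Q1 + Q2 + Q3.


Q1 (sensible, solid) = 9.2480 * 2.1340 * 6.6110 = 130.4696 kJ
Q2 (latent) = 9.2480 * 326.1100 = 3015.8653 kJ
Q3 (sensible, liquid) = 9.2480 * 3.1860 * 93.9780 = 2768.9798 kJ
Q_total = 5915.3147 kJ

5915.3147 kJ


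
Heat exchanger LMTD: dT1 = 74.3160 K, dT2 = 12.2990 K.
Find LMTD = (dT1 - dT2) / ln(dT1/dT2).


dT1/dT2 = 6.0424
ln(dT1/dT2) = 1.7988
LMTD = 62.0170 / 1.7988 = 34.4767 K

34.4767 K


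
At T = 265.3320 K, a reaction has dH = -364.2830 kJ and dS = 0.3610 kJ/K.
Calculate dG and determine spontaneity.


T*dS = 265.3320 * 0.3610 = 95.7849 kJ
dG = -364.2830 - 95.7849 = -460.0679 kJ (spontaneous)

dG = -460.0679 kJ, spontaneous


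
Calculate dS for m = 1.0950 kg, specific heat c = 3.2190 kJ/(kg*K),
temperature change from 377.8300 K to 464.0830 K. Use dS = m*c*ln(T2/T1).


T2/T1 = 1.2283
ln(T2/T1) = 0.2056
dS = 1.0950 * 3.2190 * 0.2056 = 0.7248 kJ/K

0.7248 kJ/K


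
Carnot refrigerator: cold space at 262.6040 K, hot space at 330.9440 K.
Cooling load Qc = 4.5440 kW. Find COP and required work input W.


COP = 262.6040 / 68.3400 = 3.8426
W = 4.5440 / 3.8426 = 1.1825 kW

COP = 3.8426, W = 1.1825 kW


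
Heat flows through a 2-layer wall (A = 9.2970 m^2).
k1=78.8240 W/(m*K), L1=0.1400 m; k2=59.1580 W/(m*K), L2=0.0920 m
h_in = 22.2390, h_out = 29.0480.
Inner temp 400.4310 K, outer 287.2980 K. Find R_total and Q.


R_conv_in = 1/(22.2390*9.2970) = 0.0048
R_1 = 0.1400/(78.8240*9.2970) = 0.0002
R_2 = 0.0920/(59.1580*9.2970) = 0.0002
R_conv_out = 1/(29.0480*9.2970) = 0.0037
R_total = 0.0089 K/W
Q = 113.1330 / 0.0089 = 12714.6778 W

R_total = 0.0089 K/W, Q = 12714.6778 W


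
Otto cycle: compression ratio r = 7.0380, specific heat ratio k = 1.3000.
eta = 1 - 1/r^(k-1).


r^(k-1) = 1.7957
eta = 1 - 1/1.7957 = 0.4431 = 44.3115%

44.3115%


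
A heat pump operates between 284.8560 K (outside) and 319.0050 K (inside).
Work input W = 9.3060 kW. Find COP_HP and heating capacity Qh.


COP = 319.0050 / 34.1490 = 9.3416
Qh = 9.3416 * 9.3060 = 86.9326 kW

COP = 9.3416, Qh = 86.9326 kW


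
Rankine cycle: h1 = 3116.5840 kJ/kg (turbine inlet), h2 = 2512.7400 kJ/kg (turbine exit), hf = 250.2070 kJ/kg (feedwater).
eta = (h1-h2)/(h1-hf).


W = 603.8440 kJ/kg
Q_in = 2866.3770 kJ/kg
eta = 0.2107 = 21.0665%

eta = 21.0665%


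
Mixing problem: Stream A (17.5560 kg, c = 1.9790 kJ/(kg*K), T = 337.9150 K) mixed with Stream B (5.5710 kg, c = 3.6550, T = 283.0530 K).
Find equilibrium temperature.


num = 17503.8169
den = 55.1053
Tf = 317.6429 K

317.6429 K


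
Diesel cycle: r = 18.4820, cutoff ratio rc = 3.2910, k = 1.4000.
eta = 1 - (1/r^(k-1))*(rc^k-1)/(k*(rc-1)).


r^(k-1) = 3.2114
rc^k = 5.2998
eta = 0.5826 = 58.2559%

58.2559%


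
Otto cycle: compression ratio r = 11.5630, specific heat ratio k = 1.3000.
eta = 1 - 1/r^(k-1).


r^(k-1) = 2.0841
eta = 1 - 1/2.0841 = 0.5202 = 52.0179%

52.0179%


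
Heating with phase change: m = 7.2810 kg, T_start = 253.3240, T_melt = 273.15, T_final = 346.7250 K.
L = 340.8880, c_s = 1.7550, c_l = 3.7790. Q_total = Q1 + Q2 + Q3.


Q1 (sensible, solid) = 7.2810 * 1.7550 * 19.8260 = 253.3397 kJ
Q2 (latent) = 7.2810 * 340.8880 = 2482.0055 kJ
Q3 (sensible, liquid) = 7.2810 * 3.7790 * 73.5750 = 2024.4087 kJ
Q_total = 4759.7539 kJ

4759.7539 kJ


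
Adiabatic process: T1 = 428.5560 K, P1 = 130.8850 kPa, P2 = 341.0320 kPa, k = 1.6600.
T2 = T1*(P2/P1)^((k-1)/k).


(k-1)/k = 0.3976
(P2/P1)^exp = 1.4634
T2 = 428.5560 * 1.4634 = 627.1443 K

627.1443 K


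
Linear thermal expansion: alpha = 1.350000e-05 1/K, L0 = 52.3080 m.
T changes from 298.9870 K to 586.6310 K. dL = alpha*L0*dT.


dT = 287.6440 K
dL = 1.350000e-05 * 52.3080 * 287.6440 = 0.203122 m
L_final = 52.511122 m

dL = 0.203122 m


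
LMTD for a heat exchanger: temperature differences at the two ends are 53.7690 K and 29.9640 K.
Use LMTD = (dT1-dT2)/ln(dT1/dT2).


dT1/dT2 = 1.7945
ln(dT1/dT2) = 0.5847
LMTD = 23.8050 / 0.5847 = 40.7132 K

40.7132 K


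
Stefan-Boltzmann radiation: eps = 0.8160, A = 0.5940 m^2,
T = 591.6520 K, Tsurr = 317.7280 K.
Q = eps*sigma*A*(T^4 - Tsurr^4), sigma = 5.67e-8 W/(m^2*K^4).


T^4 = 1.2254e+11
Tsurr^4 = 1.0191e+10
Q = 0.8160 * 5.67e-8 * 0.5940 * 1.1235e+11 = 3087.5553 W

3087.5553 W


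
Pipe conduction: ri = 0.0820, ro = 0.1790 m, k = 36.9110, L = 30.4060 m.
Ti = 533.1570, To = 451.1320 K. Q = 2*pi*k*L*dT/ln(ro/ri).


dT = 82.0250 K
ln(ro/ri) = 0.7807
Q = 2*pi*36.9110*30.4060*82.0250 / 0.7807 = 740927.3633 W

740927.3633 W


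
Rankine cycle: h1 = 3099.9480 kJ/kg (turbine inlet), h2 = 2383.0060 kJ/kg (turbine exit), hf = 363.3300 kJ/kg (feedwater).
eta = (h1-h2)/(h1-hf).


W = 716.9420 kJ/kg
Q_in = 2736.6180 kJ/kg
eta = 0.2620 = 26.1981%

eta = 26.1981%


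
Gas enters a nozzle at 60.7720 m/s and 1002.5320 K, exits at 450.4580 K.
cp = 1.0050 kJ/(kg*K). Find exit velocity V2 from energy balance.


dT = 552.0740 K
2*cp*1000*dT = 1109668.7400
V1^2 = 3693.2360
V2 = sqrt(1113361.9760) = 1055.1597 m/s

1055.1597 m/s


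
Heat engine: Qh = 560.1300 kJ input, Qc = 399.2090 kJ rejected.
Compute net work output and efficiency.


W = 560.1300 - 399.2090 = 160.9210 kJ
eta = 160.9210 / 560.1300 = 0.2873 = 28.7292%

W = 160.9210 kJ, eta = 28.7292%


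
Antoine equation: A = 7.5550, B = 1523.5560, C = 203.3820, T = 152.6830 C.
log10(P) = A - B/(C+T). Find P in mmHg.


C+T = 356.0650
B/(C+T) = 4.2789
log10(P) = 7.5550 - 4.2789 = 3.2761
P = 10^3.2761 = 1888.5547 mmHg

1888.5547 mmHg


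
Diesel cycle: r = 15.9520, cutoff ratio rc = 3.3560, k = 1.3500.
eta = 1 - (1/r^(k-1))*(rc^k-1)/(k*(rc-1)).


r^(k-1) = 2.6362
rc^k = 5.1270
eta = 0.5078 = 50.7807%

50.7807%


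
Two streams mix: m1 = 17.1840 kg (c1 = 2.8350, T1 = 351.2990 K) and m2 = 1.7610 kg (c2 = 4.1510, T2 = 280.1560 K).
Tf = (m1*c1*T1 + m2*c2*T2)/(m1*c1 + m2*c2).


num = 19162.0223
den = 56.0266
Tf = 342.0168 K

342.0168 K


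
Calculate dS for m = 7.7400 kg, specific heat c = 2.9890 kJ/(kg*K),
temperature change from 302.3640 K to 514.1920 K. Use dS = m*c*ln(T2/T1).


T2/T1 = 1.7006
ln(T2/T1) = 0.5310
dS = 7.7400 * 2.9890 * 0.5310 = 12.2838 kJ/K

12.2838 kJ/K


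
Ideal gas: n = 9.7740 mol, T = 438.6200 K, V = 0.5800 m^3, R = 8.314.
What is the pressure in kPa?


P = nRT/V = 9.7740 * 8.314 * 438.6200 / 0.5800
= 35642.7156 / 0.5800 = 61452.9579 Pa = 61.4530 kPa

61.4530 kPa


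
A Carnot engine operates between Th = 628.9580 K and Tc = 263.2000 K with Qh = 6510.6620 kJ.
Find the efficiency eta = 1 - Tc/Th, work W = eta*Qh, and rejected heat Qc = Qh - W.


eta = 1 - 263.2000/628.9580 = 0.5815
W = 0.5815 * 6510.6620 = 3786.1458 kJ
Qc = 6510.6620 - 3786.1458 = 2724.5162 kJ

eta = 58.1530%, W = 3786.1458 kJ, Qc = 2724.5162 kJ


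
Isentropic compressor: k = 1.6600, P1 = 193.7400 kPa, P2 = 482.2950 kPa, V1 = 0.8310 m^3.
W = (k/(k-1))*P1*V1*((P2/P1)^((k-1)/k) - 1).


(k-1)/k = 0.3976
(P2/P1)^exp = 1.4371
W = 2.5152 * 193.7400 * 0.8310 * (1.4371 - 1) = 176.9913 kJ

176.9913 kJ


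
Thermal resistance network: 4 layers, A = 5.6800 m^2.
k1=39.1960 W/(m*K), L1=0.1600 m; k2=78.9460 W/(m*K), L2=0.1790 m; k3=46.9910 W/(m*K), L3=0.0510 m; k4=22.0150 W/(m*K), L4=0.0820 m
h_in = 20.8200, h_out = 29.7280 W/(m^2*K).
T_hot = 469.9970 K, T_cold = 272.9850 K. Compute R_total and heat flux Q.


R_conv_in = 1/(20.8200*5.6800) = 0.0085
R_1 = 0.1600/(39.1960*5.6800) = 0.0007
R_2 = 0.1790/(78.9460*5.6800) = 0.0004
R_3 = 0.0510/(46.9910*5.6800) = 0.0002
R_4 = 0.0820/(22.0150*5.6800) = 0.0007
R_conv_out = 1/(29.7280*5.6800) = 0.0059
R_total = 0.0163 K/W
Q = 197.0120 / 0.0163 = 12054.7871 W

R_total = 0.0163 K/W, Q = 12054.7871 W


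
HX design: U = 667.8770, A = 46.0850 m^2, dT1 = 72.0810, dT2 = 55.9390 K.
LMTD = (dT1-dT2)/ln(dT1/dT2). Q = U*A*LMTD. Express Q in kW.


LMTD = 63.6693 K
Q = 667.8770 * 46.0850 * 63.6693 = 1959685.3013 W = 1959.6853 kW

1959.6853 kW


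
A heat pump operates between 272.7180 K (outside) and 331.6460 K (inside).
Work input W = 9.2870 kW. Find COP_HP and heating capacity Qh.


COP = 331.6460 / 58.9280 = 5.6280
Qh = 5.6280 * 9.2870 = 52.2671 kW

COP = 5.6280, Qh = 52.2671 kW


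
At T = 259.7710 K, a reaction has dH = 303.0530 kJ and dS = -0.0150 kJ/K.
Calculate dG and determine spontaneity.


T*dS = 259.7710 * -0.0150 = -3.8966 kJ
dG = 303.0530 + 3.8966 = 306.9496 kJ (non-spontaneous)

dG = 306.9496 kJ, non-spontaneous


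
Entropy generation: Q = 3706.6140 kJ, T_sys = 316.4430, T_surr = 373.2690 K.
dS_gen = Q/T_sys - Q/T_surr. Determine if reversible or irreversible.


dS_sys = 3706.6140/316.4430 = 11.7134 kJ/K
dS_surr = -3706.6140/373.2690 = -9.9301 kJ/K
dS_gen = 11.7134 - 9.9301 = 1.7832 kJ/K (irreversible)

dS_gen = 1.7832 kJ/K, irreversible


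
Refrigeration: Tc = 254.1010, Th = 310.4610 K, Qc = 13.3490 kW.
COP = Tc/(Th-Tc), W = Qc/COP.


COP = 254.1010 / 56.3600 = 4.5085
W = 13.3490 / 4.5085 = 2.9608 kW

COP = 4.5085, W = 2.9608 kW


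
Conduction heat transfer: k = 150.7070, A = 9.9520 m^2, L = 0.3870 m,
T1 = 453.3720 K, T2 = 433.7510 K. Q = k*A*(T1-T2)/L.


dT = 19.6210 K
Q = 150.7070 * 9.9520 * 19.6210 / 0.3870 = 76042.0760 W

76042.0760 W


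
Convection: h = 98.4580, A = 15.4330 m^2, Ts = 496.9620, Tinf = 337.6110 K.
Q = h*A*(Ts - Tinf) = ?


dT = 159.3510 K
Q = 98.4580 * 15.4330 * 159.3510 = 242134.2132 W

242134.2132 W


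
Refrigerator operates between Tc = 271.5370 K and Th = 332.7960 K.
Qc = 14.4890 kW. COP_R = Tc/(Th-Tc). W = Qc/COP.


COP = 271.5370 / 61.2590 = 4.4326
W = 14.4890 / 4.4326 = 3.2687 kW

COP = 4.4326, W = 3.2687 kW


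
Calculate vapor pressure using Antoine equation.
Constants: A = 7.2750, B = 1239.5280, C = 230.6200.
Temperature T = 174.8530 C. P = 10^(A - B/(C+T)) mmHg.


C+T = 405.4730
B/(C+T) = 3.0570
log10(P) = 7.2750 - 3.0570 = 4.2180
P = 10^4.2180 = 16519.8958 mmHg

16519.8958 mmHg


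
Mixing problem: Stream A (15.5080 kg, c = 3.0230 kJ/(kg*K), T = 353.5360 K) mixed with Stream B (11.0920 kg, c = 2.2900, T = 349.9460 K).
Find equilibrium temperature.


num = 25462.8759
den = 72.2814
Tf = 352.2744 K

352.2744 K


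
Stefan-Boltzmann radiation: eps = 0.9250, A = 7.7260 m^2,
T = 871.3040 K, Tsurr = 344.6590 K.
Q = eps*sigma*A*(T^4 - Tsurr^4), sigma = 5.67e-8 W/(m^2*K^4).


T^4 = 5.7634e+11
Tsurr^4 = 1.4111e+10
Q = 0.9250 * 5.67e-8 * 7.7260 * 5.6223e+11 = 227820.4952 W

227820.4952 W


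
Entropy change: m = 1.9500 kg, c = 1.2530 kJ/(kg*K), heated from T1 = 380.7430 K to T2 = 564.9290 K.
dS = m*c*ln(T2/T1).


T2/T1 = 1.4838
ln(T2/T1) = 0.3946
dS = 1.9500 * 1.2530 * 0.3946 = 0.9641 kJ/K

0.9641 kJ/K


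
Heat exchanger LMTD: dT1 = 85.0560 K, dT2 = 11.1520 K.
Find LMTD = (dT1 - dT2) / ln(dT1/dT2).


dT1/dT2 = 7.6270
ln(dT1/dT2) = 2.0317
LMTD = 73.9040 / 2.0317 = 36.3756 K

36.3756 K


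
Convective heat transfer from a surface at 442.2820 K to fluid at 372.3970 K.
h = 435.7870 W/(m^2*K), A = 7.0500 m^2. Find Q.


dT = 69.8850 K
Q = 435.7870 * 7.0500 * 69.8850 = 214707.5702 W

214707.5702 W


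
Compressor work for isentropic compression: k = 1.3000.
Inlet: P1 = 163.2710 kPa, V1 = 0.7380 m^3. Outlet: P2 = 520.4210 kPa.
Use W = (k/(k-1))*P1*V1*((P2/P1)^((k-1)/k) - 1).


(k-1)/k = 0.2308
(P2/P1)^exp = 1.3067
W = 4.3333 * 163.2710 * 0.7380 * (1.3067 - 1) = 160.1467 kJ

160.1467 kJ


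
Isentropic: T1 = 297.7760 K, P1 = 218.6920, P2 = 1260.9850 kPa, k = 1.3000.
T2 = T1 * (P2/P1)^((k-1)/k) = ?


(k-1)/k = 0.2308
(P2/P1)^exp = 1.4983
T2 = 297.7760 * 1.4983 = 446.1457 K

446.1457 K


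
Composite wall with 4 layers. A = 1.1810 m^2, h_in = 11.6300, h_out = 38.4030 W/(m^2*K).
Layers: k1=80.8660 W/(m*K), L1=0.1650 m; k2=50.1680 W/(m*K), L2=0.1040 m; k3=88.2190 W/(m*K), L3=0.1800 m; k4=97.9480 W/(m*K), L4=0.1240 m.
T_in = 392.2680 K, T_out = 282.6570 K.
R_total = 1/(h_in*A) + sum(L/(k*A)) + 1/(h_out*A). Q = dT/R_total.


R_conv_in = 1/(11.6300*1.1810) = 0.0728
R_1 = 0.1650/(80.8660*1.1810) = 0.0017
R_2 = 0.1040/(50.1680*1.1810) = 0.0018
R_3 = 0.1800/(88.2190*1.1810) = 0.0017
R_4 = 0.1240/(97.9480*1.1810) = 0.0011
R_conv_out = 1/(38.4030*1.1810) = 0.0220
R_total = 0.1011 K/W
Q = 109.6110 / 0.1011 = 1083.7768 W

R_total = 0.1011 K/W, Q = 1083.7768 W


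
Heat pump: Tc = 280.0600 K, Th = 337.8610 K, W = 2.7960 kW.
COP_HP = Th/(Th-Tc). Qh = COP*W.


COP = 337.8610 / 57.8010 = 5.8452
Qh = 5.8452 * 2.7960 = 16.3433 kW

COP = 5.8452, Qh = 16.3433 kW


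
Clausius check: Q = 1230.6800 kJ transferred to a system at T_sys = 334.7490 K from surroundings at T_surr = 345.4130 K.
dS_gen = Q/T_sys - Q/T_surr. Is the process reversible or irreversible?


dS_sys = 1230.6800/334.7490 = 3.6764 kJ/K
dS_surr = -1230.6800/345.4130 = -3.5629 kJ/K
dS_gen = 3.6764 - 3.5629 = 0.1135 kJ/K (irreversible)

dS_gen = 0.1135 kJ/K, irreversible


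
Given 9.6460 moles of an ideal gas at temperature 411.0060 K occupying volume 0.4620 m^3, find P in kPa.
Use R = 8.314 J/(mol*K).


P = nRT/V = 9.6460 * 8.314 * 411.0060 / 0.4620
= 32961.3841 / 0.4620 = 71344.9872 Pa = 71.3450 kPa

71.3450 kPa


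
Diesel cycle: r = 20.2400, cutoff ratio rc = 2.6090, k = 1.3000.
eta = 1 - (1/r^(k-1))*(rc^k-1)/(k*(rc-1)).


r^(k-1) = 2.4653
rc^k = 3.4787
eta = 0.5193 = 51.9315%

51.9315%


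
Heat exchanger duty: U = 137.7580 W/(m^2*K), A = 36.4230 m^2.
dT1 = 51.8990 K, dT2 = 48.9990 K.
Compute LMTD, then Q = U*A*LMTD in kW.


LMTD = 50.4351 K
Q = 137.7580 * 36.4230 * 50.4351 = 253061.1471 W = 253.0611 kW

253.0611 kW


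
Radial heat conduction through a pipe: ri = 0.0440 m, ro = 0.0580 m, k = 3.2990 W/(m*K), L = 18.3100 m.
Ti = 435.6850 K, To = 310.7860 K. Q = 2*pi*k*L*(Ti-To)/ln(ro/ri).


dT = 124.8990 K
ln(ro/ri) = 0.2763
Q = 2*pi*3.2990*18.3100*124.8990 / 0.2763 = 171593.9195 W

171593.9195 W


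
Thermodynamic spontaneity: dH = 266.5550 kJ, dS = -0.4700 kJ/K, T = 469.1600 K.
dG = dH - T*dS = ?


T*dS = 469.1600 * -0.4700 = -220.5052 kJ
dG = 266.5550 + 220.5052 = 487.0602 kJ (non-spontaneous)

dG = 487.0602 kJ, non-spontaneous


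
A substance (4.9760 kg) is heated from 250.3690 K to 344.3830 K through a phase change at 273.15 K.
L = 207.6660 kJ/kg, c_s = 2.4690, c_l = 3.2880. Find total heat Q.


Q1 (sensible, solid) = 4.9760 * 2.4690 * 22.7810 = 279.8815 kJ
Q2 (latent) = 4.9760 * 207.6660 = 1033.3460 kJ
Q3 (sensible, liquid) = 4.9760 * 3.2880 * 71.2330 = 1165.4494 kJ
Q_total = 2478.6769 kJ

2478.6769 kJ


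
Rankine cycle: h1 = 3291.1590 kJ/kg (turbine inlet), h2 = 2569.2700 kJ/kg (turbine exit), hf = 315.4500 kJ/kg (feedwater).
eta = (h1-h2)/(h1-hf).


W = 721.8890 kJ/kg
Q_in = 2975.7090 kJ/kg
eta = 0.2426 = 24.2594%

eta = 24.2594%


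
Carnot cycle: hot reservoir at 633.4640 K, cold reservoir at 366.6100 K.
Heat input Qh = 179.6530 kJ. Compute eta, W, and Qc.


eta = 1 - 366.6100/633.4640 = 0.4213
W = 0.4213 * 179.6530 = 75.6809 kJ
Qc = 179.6530 - 75.6809 = 103.9721 kJ

eta = 42.1262%, W = 75.6809 kJ, Qc = 103.9721 kJ


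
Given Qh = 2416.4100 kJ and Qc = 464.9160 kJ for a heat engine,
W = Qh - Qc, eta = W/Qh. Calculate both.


W = 2416.4100 - 464.9160 = 1951.4940 kJ
eta = 1951.4940 / 2416.4100 = 0.8076 = 80.7601%

W = 1951.4940 kJ, eta = 80.7601%


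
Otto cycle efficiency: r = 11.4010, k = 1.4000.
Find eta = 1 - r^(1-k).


r^(k-1) = 2.6471
eta = 1 - 1/2.6471 = 0.6222 = 62.2234%

62.2234%


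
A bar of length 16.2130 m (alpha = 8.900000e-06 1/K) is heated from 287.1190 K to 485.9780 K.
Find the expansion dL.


dT = 198.8590 K
dL = 8.900000e-06 * 16.2130 * 198.8590 = 0.028694 m
L_final = 16.241694 m

dL = 0.028694 m


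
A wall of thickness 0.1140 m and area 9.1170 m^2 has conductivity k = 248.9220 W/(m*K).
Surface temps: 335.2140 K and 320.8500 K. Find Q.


dT = 14.3640 K
Q = 248.9220 * 9.1170 * 14.3640 / 0.1140 = 285947.1561 W

285947.1561 W


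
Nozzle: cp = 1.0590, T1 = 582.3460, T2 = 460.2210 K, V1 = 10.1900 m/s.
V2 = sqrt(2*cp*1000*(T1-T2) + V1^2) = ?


dT = 122.1250 K
2*cp*1000*dT = 258660.7500
V1^2 = 103.8361
V2 = sqrt(258764.5861) = 508.6891 m/s

508.6891 m/s


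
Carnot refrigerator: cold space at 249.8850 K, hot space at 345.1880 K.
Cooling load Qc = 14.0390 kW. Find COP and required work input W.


COP = 249.8850 / 95.3030 = 2.6220
W = 14.0390 / 2.6220 = 5.3543 kW

COP = 2.6220, W = 5.3543 kW


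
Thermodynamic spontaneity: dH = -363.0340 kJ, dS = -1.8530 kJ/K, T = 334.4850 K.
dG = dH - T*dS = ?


T*dS = 334.4850 * -1.8530 = -619.8007 kJ
dG = -363.0340 + 619.8007 = 256.7667 kJ (non-spontaneous)

dG = 256.7667 kJ, non-spontaneous


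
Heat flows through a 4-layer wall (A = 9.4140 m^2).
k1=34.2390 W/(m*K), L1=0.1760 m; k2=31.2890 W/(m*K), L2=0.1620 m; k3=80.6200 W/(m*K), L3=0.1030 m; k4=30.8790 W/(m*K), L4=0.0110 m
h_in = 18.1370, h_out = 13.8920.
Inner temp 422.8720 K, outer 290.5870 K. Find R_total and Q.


R_conv_in = 1/(18.1370*9.4140) = 0.0059
R_1 = 0.1760/(34.2390*9.4140) = 0.0005
R_2 = 0.1620/(31.2890*9.4140) = 0.0005
R_3 = 0.1030/(80.6200*9.4140) = 0.0001
R_4 = 0.0110/(30.8790*9.4140) = 3.7840e-05
R_conv_out = 1/(13.8920*9.4140) = 0.0076
R_total = 0.0148 K/W
Q = 132.2850 / 0.0148 = 8954.6103 W

R_total = 0.0148 K/W, Q = 8954.6103 W


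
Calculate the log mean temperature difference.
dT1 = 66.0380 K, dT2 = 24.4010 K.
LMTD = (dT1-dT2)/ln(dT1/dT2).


dT1/dT2 = 2.7064
ln(dT1/dT2) = 0.9956
LMTD = 41.6370 / 0.9956 = 41.8208 K

41.8208 K


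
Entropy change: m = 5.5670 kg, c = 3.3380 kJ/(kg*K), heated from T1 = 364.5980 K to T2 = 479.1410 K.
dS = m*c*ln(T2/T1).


T2/T1 = 1.3142
ln(T2/T1) = 0.2732
dS = 5.5670 * 3.3380 * 0.2732 = 5.0768 kJ/K

5.0768 kJ/K


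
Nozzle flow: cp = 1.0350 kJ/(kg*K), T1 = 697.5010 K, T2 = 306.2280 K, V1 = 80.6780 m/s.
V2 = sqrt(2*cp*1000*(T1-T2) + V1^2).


dT = 391.2730 K
2*cp*1000*dT = 809935.1100
V1^2 = 6508.9397
V2 = sqrt(816444.0497) = 903.5729 m/s

903.5729 m/s


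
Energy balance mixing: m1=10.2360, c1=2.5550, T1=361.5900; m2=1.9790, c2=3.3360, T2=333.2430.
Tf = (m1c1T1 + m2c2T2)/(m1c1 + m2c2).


num = 11656.7077
den = 32.7549
Tf = 355.8765 K

355.8765 K


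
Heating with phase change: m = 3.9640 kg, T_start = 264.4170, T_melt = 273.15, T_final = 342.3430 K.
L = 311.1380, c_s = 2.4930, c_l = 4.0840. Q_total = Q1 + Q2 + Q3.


Q1 (sensible, solid) = 3.9640 * 2.4930 * 8.7330 = 86.3017 kJ
Q2 (latent) = 3.9640 * 311.1380 = 1233.3510 kJ
Q3 (sensible, liquid) = 3.9640 * 4.0840 * 69.1930 = 1120.1638 kJ
Q_total = 2439.8166 kJ

2439.8166 kJ


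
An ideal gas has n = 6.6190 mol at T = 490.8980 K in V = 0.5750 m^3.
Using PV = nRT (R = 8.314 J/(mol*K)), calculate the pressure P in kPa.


P = nRT/V = 6.6190 * 8.314 * 490.8980 / 0.5750
= 27014.2966 / 0.5750 = 46981.3854 Pa = 46.9814 kPa

46.9814 kPa


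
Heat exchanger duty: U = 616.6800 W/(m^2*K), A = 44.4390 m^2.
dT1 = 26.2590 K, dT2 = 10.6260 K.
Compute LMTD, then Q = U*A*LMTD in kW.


LMTD = 17.2797 K
Q = 616.6800 * 44.4390 * 17.2797 = 473543.0839 W = 473.5431 kW

473.5431 kW


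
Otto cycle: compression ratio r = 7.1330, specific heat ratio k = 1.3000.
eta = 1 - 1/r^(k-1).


r^(k-1) = 1.8029
eta = 1 - 1/1.8029 = 0.4454 = 44.5351%

44.5351%


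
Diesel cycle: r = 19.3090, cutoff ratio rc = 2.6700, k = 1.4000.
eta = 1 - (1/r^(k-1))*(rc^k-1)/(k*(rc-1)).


r^(k-1) = 3.2682
rc^k = 3.9547
eta = 0.6133 = 61.3306%

61.3306%


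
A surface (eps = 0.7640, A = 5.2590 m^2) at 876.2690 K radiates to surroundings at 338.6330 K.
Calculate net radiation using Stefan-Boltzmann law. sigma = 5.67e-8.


T^4 = 5.8959e+11
Tsurr^4 = 1.3150e+10
Q = 0.7640 * 5.67e-8 * 5.2590 * 5.7644e+11 = 131320.8152 W

131320.8152 W


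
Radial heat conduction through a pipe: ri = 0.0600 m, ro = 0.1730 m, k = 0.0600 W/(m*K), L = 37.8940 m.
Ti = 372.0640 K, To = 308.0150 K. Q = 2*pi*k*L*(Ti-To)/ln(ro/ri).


dT = 64.0490 K
ln(ro/ri) = 1.0589
Q = 2*pi*0.0600*37.8940*64.0490 / 1.0589 = 864.0516 W

864.0516 W


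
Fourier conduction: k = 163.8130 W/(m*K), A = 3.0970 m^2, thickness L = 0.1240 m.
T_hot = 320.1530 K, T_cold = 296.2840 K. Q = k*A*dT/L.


dT = 23.8690 K
Q = 163.8130 * 3.0970 * 23.8690 / 0.1240 = 97656.7144 W

97656.7144 W


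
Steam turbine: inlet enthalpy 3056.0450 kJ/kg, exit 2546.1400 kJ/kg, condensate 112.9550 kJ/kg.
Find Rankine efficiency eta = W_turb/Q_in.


W = 509.9050 kJ/kg
Q_in = 2943.0900 kJ/kg
eta = 0.1733 = 17.3255%

eta = 17.3255%


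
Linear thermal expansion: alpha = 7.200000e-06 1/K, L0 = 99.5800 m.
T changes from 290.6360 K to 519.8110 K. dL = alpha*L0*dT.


dT = 229.1750 K
dL = 7.200000e-06 * 99.5800 * 229.1750 = 0.164313 m
L_final = 99.744313 m

dL = 0.164313 m


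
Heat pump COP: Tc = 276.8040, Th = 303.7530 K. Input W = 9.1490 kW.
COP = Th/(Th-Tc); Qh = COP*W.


COP = 303.7530 / 26.9490 = 11.2714
Qh = 11.2714 * 9.1490 = 103.1221 kW

COP = 11.2714, Qh = 103.1221 kW


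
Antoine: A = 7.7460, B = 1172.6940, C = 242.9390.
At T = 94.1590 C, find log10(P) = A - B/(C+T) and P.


C+T = 337.0980
B/(C+T) = 3.4788
log10(P) = 7.7460 - 3.4788 = 4.2672
P = 10^4.2672 = 18501.5231 mmHg

18501.5231 mmHg


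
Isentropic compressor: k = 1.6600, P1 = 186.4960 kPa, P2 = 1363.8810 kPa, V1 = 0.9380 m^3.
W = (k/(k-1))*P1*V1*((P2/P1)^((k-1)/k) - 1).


(k-1)/k = 0.3976
(P2/P1)^exp = 2.2058
W = 2.5152 * 186.4960 * 0.9380 * (2.2058 - 1) = 530.5199 kJ

530.5199 kJ


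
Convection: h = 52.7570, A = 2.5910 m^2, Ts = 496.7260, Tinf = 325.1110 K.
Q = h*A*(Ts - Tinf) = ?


dT = 171.6150 K
Q = 52.7570 * 2.5910 * 171.6150 = 23458.6356 W

23458.6356 W


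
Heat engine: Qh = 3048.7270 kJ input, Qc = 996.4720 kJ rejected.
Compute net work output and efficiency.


W = 3048.7270 - 996.4720 = 2052.2550 kJ
eta = 2052.2550 / 3048.7270 = 0.6732 = 67.3151%

W = 2052.2550 kJ, eta = 67.3151%


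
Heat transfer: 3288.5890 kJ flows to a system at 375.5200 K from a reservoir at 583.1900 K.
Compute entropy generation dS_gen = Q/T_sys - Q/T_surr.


dS_sys = 3288.5890/375.5200 = 8.7574 kJ/K
dS_surr = -3288.5890/583.1900 = -5.6390 kJ/K
dS_gen = 8.7574 - 5.6390 = 3.1185 kJ/K (irreversible)

dS_gen = 3.1185 kJ/K, irreversible


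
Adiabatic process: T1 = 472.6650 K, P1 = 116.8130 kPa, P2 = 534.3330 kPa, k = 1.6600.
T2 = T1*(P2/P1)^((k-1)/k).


(k-1)/k = 0.3976
(P2/P1)^exp = 1.8304
T2 = 472.6650 * 1.8304 = 865.1485 K

865.1485 K


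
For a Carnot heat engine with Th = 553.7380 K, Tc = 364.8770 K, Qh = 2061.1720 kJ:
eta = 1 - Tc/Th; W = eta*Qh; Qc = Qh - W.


eta = 1 - 364.8770/553.7380 = 0.3411
W = 0.3411 * 2061.1720 = 702.9949 kJ
Qc = 2061.1720 - 702.9949 = 1358.1771 kJ

eta = 34.1066%, W = 702.9949 kJ, Qc = 1358.1771 kJ


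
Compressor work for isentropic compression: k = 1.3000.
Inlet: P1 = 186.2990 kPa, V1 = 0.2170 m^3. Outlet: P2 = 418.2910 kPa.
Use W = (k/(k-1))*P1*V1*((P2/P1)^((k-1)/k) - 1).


(k-1)/k = 0.2308
(P2/P1)^exp = 1.2052
W = 4.3333 * 186.2990 * 0.2170 * (1.2052 - 1) = 35.9489 kJ

35.9489 kJ


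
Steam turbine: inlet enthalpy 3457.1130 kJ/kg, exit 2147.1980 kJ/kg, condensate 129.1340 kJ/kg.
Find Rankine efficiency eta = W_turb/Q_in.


W = 1309.9150 kJ/kg
Q_in = 3327.9790 kJ/kg
eta = 0.3936 = 39.3607%

eta = 39.3607%


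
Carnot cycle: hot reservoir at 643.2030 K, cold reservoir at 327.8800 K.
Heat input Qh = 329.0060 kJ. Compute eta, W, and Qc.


eta = 1 - 327.8800/643.2030 = 0.4902
W = 0.4902 * 329.0060 = 161.2915 kJ
Qc = 329.0060 - 161.2915 = 167.7145 kJ

eta = 49.0239%, W = 161.2915 kJ, Qc = 167.7145 kJ


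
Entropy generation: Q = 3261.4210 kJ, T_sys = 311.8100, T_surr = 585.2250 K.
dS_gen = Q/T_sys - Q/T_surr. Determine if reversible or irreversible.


dS_sys = 3261.4210/311.8100 = 10.4596 kJ/K
dS_surr = -3261.4210/585.2250 = -5.5729 kJ/K
dS_gen = 10.4596 - 5.5729 = 4.8867 kJ/K (irreversible)

dS_gen = 4.8867 kJ/K, irreversible


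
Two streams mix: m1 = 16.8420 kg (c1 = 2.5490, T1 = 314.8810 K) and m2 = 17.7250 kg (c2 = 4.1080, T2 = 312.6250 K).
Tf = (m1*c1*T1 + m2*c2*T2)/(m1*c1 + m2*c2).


num = 36281.4931
den = 115.7446
Tf = 313.4618 K

313.4618 K


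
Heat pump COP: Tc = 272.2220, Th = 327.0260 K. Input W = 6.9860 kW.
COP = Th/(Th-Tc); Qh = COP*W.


COP = 327.0260 / 54.8040 = 5.9672
Qh = 5.9672 * 6.9860 = 41.6868 kW

COP = 5.9672, Qh = 41.6868 kW


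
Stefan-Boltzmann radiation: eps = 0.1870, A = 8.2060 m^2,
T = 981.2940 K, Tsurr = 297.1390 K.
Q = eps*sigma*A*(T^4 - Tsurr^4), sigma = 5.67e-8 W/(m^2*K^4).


T^4 = 9.2725e+11
Tsurr^4 = 7.7954e+09
Q = 0.1870 * 5.67e-8 * 8.2060 * 9.1945e+11 = 79999.3016 W

79999.3016 W


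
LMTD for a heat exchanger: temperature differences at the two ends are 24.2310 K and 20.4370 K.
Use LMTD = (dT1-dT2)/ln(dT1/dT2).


dT1/dT2 = 1.1856
ln(dT1/dT2) = 0.1703
LMTD = 3.7940 / 0.1703 = 22.2802 K

22.2802 K


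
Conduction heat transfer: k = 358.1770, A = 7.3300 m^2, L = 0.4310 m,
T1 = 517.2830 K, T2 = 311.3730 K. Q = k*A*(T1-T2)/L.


dT = 205.9100 K
Q = 358.1770 * 7.3300 * 205.9100 / 0.4310 = 1254301.1998 W

1254301.1998 W


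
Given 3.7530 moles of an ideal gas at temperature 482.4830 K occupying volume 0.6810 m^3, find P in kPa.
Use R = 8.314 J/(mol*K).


P = nRT/V = 3.7530 * 8.314 * 482.4830 / 0.6810
= 15054.6478 / 0.6810 = 22106.6782 Pa = 22.1067 kPa

22.1067 kPa


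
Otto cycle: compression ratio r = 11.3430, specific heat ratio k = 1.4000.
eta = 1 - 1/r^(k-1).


r^(k-1) = 2.6417
eta = 1 - 1/2.6417 = 0.6215 = 62.1463%

62.1463%


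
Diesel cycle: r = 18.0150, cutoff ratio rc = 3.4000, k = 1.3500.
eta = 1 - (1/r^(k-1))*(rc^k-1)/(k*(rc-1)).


r^(k-1) = 2.7509
rc^k = 5.2179
eta = 0.5268 = 52.6761%

52.6761%


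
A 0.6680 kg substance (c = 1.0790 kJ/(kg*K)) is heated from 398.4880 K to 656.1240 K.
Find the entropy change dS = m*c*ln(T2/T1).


T2/T1 = 1.6465
ln(T2/T1) = 0.4987
dS = 0.6680 * 1.0790 * 0.4987 = 0.3594 kJ/K

0.3594 kJ/K


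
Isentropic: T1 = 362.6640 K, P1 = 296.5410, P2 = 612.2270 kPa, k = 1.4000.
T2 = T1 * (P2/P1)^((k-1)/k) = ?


(k-1)/k = 0.2857
(P2/P1)^exp = 1.2301
T2 = 362.6640 * 1.2301 = 446.1236 K

446.1236 K


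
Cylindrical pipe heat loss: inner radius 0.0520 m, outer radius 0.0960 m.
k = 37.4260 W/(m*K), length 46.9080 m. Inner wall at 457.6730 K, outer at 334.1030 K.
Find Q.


dT = 123.5700 K
ln(ro/ri) = 0.6131
Q = 2*pi*37.4260*46.9080*123.5700 / 0.6131 = 2223201.1594 W

2223201.1594 W


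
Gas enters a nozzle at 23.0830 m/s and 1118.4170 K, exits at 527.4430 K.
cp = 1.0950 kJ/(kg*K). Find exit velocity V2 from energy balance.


dT = 590.9740 K
2*cp*1000*dT = 1294233.0600
V1^2 = 532.8249
V2 = sqrt(1294765.8849) = 1137.8778 m/s

1137.8778 m/s


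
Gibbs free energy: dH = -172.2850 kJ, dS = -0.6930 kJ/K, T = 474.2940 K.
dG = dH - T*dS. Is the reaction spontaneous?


T*dS = 474.2940 * -0.6930 = -328.6857 kJ
dG = -172.2850 + 328.6857 = 156.4007 kJ (non-spontaneous)

dG = 156.4007 kJ, non-spontaneous


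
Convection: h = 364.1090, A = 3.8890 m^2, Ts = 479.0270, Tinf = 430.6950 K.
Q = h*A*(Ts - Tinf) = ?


dT = 48.3320 K
Q = 364.1090 * 3.8890 * 48.3320 = 68439.0739 W

68439.0739 W


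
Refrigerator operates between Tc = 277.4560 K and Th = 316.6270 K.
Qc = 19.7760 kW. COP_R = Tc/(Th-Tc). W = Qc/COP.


COP = 277.4560 / 39.1710 = 7.0832
W = 19.7760 / 7.0832 = 2.7920 kW

COP = 7.0832, W = 2.7920 kW


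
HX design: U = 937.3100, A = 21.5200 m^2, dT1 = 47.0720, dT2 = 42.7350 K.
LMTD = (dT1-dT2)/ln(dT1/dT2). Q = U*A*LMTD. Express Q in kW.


LMTD = 44.8686 K
Q = 937.3100 * 21.5200 * 44.8686 = 905039.9587 W = 905.0400 kW

905.0400 kW


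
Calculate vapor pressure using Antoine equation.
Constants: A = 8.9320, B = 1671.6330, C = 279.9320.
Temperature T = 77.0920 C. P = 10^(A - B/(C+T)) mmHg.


C+T = 357.0240
B/(C+T) = 4.6821
log10(P) = 8.9320 - 4.6821 = 4.2499
P = 10^4.2499 = 17777.4468 mmHg

17777.4468 mmHg


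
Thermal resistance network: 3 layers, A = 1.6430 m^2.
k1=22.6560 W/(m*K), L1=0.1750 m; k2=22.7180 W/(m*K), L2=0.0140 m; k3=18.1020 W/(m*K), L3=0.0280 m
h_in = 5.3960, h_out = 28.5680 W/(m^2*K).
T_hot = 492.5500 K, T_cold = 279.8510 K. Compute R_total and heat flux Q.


R_conv_in = 1/(5.3960*1.6430) = 0.1128
R_1 = 0.1750/(22.6560*1.6430) = 0.0047
R_2 = 0.0140/(22.7180*1.6430) = 0.0004
R_3 = 0.0280/(18.1020*1.6430) = 0.0009
R_conv_out = 1/(28.5680*1.6430) = 0.0213
R_total = 0.1401 K/W
Q = 212.6990 / 0.1401 = 1517.9988 W

R_total = 0.1401 K/W, Q = 1517.9988 W


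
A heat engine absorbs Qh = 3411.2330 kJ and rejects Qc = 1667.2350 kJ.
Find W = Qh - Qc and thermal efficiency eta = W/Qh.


W = 3411.2330 - 1667.2350 = 1743.9980 kJ
eta = 1743.9980 / 3411.2330 = 0.5113 = 51.1252%

W = 1743.9980 kJ, eta = 51.1252%


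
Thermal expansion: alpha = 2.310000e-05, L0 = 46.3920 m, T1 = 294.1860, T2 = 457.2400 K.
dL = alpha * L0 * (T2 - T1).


dT = 163.0540 K
dL = 2.310000e-05 * 46.3920 * 163.0540 = 0.174738 m
L_final = 46.566738 m

dL = 0.174738 m


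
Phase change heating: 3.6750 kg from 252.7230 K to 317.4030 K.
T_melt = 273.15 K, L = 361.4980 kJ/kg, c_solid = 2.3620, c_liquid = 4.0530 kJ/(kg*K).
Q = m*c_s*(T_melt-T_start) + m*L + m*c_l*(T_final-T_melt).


Q1 (sensible, solid) = 3.6750 * 2.3620 * 20.4270 = 177.3135 kJ
Q2 (latent) = 3.6750 * 361.4980 = 1328.5051 kJ
Q3 (sensible, liquid) = 3.6750 * 4.0530 * 44.2530 = 659.1385 kJ
Q_total = 2164.9571 kJ

2164.9571 kJ


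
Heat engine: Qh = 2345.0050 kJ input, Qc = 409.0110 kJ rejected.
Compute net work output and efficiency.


W = 2345.0050 - 409.0110 = 1935.9940 kJ
eta = 1935.9940 / 2345.0050 = 0.8256 = 82.5582%

W = 1935.9940 kJ, eta = 82.5582%


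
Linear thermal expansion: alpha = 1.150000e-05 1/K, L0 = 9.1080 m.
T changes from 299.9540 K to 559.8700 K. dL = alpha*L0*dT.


dT = 259.9160 K
dL = 1.150000e-05 * 9.1080 * 259.9160 = 0.027224 m
L_final = 9.135224 m

dL = 0.027224 m


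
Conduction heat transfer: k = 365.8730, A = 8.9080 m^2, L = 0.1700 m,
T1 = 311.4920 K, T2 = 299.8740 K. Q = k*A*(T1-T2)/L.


dT = 11.6180 K
Q = 365.8730 * 8.9080 * 11.6180 / 0.1700 = 222737.3357 W

222737.3357 W


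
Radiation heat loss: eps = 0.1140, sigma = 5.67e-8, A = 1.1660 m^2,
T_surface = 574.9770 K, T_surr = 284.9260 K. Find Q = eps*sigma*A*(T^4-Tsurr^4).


T^4 = 1.0930e+11
Tsurr^4 = 6.5907e+09
Q = 0.1140 * 5.67e-8 * 1.1660 * 1.0270e+11 = 774.0642 W

774.0642 W


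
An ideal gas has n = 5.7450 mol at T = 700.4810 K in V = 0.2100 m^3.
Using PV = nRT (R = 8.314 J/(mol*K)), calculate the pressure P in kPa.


P = nRT/V = 5.7450 * 8.314 * 700.4810 / 0.2100
= 33457.7255 / 0.2100 = 159322.5021 Pa = 159.3225 kPa

159.3225 kPa


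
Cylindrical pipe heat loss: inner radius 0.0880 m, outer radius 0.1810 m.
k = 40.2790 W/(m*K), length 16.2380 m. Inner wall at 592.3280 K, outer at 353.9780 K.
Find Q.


dT = 238.3500 K
ln(ro/ri) = 0.7212
Q = 2*pi*40.2790*16.2380*238.3500 / 0.7212 = 1358233.6347 W

1358233.6347 W


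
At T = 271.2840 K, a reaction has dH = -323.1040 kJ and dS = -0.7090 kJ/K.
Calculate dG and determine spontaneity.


T*dS = 271.2840 * -0.7090 = -192.3404 kJ
dG = -323.1040 + 192.3404 = -130.7636 kJ (spontaneous)

dG = -130.7636 kJ, spontaneous


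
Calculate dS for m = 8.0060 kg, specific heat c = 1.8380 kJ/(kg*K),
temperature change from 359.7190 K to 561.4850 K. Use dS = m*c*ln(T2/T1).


T2/T1 = 1.5609
ln(T2/T1) = 0.4453
dS = 8.0060 * 1.8380 * 0.4453 = 6.5520 kJ/K

6.5520 kJ/K


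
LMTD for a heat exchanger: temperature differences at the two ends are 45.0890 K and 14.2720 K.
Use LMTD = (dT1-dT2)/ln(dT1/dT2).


dT1/dT2 = 3.1593
ln(dT1/dT2) = 1.1503
LMTD = 30.8170 / 1.1503 = 26.7895 K

26.7895 K


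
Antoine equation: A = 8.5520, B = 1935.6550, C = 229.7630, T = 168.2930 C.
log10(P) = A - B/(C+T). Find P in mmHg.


C+T = 398.0560
B/(C+T) = 4.8628
log10(P) = 8.5520 - 4.8628 = 3.6892
P = 10^3.6892 = 4889.1058 mmHg

4889.1058 mmHg


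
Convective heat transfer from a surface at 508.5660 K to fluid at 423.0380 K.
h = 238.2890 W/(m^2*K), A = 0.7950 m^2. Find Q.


dT = 85.5280 K
Q = 238.2890 * 0.7950 * 85.5280 = 16202.4034 W

16202.4034 W


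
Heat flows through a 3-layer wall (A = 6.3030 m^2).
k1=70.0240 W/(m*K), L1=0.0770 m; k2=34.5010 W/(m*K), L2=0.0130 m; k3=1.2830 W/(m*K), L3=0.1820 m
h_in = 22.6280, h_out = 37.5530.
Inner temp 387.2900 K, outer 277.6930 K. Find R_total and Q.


R_conv_in = 1/(22.6280*6.3030) = 0.0070
R_1 = 0.0770/(70.0240*6.3030) = 0.0002
R_2 = 0.0130/(34.5010*6.3030) = 5.9781e-05
R_3 = 0.1820/(1.2830*6.3030) = 0.0225
R_conv_out = 1/(37.5530*6.3030) = 0.0042
R_total = 0.0340 K/W
Q = 109.5970 / 0.0340 = 3225.6761 W

R_total = 0.0340 K/W, Q = 3225.6761 W


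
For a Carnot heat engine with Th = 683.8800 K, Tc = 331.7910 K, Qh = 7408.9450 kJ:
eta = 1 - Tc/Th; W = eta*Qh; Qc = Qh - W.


eta = 1 - 331.7910/683.8800 = 0.5148
W = 0.5148 * 7408.9450 = 3814.4236 kJ
Qc = 7408.9450 - 3814.4236 = 3594.5214 kJ

eta = 51.4840%, W = 3814.4236 kJ, Qc = 3594.5214 kJ


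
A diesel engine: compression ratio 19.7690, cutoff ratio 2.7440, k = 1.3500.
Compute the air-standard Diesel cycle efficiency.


r^(k-1) = 2.8418
rc^k = 3.9068
eta = 0.5656 = 56.5553%

56.5553%
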